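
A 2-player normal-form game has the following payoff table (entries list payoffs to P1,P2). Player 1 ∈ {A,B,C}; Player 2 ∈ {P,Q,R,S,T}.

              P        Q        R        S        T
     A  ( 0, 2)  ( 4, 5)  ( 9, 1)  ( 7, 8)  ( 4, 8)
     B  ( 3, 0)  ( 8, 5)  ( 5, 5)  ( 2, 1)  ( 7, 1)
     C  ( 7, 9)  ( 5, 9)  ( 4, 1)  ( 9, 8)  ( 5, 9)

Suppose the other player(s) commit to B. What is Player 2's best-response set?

u_2(P vs B) = 0
u_2(Q vs B) = 5
u_2(R vs B) = 5
u_2(S vs B) = 1
u_2(T vs B) = 1
max payoff 5 at {Q,R}

BR_2 = {Q,R}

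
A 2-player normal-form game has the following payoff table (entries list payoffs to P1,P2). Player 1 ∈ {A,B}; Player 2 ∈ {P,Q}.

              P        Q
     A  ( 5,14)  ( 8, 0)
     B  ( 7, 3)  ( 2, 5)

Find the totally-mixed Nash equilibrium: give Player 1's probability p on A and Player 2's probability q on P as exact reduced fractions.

P1 indiff ⇒ q·5+(1-q)·8 = q·7+(1-q)·2 ⇒ q(-2) = (1-q)(-6) ⇒ q = 3/4
P2 indiff ⇒ p·14+(1-p)·3 = p·0+(1-p)·5 ⇒ p(14) = (1-p)(2) ⇒ p = 1/8

(p,q) = (1/8, 3/4)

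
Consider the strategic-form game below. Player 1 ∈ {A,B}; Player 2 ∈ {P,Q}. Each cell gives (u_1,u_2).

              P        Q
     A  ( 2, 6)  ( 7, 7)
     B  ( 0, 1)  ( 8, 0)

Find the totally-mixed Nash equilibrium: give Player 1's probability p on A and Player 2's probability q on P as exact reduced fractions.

(p,q) = (1/2, 1/3)

P1 indiff ⇒ q·2+(1-q)·7 = q·0+(1-q)·8 ⇒ q(2) = (1-q)(1) ⇒ q = 1/3
P2 indiff ⇒ p·6+(1-p)·1 = p·7+(1-p)·0 ⇒ p(-1) = (1-p)(-1) ⇒ p = 1/2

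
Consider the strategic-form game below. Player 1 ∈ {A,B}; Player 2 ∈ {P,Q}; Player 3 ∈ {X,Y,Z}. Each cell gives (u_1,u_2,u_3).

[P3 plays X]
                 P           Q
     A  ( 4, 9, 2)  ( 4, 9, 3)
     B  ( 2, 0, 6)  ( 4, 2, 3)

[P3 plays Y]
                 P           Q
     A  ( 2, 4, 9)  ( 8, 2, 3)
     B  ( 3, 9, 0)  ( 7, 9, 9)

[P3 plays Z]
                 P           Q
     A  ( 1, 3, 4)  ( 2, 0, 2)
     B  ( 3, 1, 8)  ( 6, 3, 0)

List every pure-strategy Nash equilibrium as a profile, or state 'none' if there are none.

(A,P,X): not NE [P3→Y gives 9>2]
(A,P,Y): not NE [P1→B gives 3>2]
(A,P,Z): not NE [P1→B gives 3>1; P3→Y gives 9>4]
(A,Q,X): NE
(A,Q,Y): not NE [P2→P gives 4>2]
(A,Q,Z): not NE [P1→B gives 6>2; P2→P gives 3>0; P3→Y gives 3>2]
(B,P,X): not NE [P1→A gives 4>2; P2→Q gives 2>0; P3→Z gives 8>6]
(B,P,Y): not NE [P3→Z gives 8>0]
(B,P,Z): not NE [P2→Q gives 3>1]
(B,Q,X): not NE [P3→Y gives 9>3]
(B,Q,Y): not NE [P1→A gives 8>7]
(B,Q,Z): not NE [P3→Y gives 9>0]

Nash profiles: (A,Q,X)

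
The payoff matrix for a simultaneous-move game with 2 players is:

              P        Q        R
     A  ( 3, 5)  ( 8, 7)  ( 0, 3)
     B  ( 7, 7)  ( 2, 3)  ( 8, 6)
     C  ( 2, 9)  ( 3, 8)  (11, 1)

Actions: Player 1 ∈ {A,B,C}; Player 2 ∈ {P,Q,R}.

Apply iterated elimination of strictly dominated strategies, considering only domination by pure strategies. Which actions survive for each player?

Survivors P1:{A,B} P2:{P,Q}

P2 drop R (P beats it: A:5>3 B:7>6 C:9>1)
P1 drop C (A beats it: P:3>2 Q:8>3)
P1→{A,B} P2→{P,Q}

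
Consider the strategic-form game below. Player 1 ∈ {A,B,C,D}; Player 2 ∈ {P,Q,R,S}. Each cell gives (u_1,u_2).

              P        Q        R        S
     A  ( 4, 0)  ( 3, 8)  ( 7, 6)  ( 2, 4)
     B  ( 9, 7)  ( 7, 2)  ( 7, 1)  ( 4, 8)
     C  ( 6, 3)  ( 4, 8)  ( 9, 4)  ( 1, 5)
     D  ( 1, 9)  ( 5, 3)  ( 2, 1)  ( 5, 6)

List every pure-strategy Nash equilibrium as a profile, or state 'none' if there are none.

Equilibria: none

(A,P): not NE [P1→B gives 9>4; P2→Q gives 8>0]
(A,Q): not NE [P1→B gives 7>3]
(A,R): not NE [P1→C gives 9>7; P2→Q gives 8>6]
(A,S): not NE [P1→D gives 5>2; P2→Q gives 8>4]
(B,P): not NE [P2→S gives 8>7]
(B,Q): not NE [P2→S gives 8>2]
(B,R): not NE [P1→C gives 9>7; P2→S gives 8>1]
(B,S): not NE [P1→D gives 5>4]
(C,P): not NE [P1→B gives 9>6; P2→Q gives 8>3]
(C,Q): not NE [P1→B gives 7>4]
(C,R): not NE [P2→Q gives 8>4]
(C,S): not NE [P1→D gives 5>1; P2→Q gives 8>5]
(D,P): not NE [P1→B gives 9>1]
(D,Q): not NE [P1→B gives 7>5; P2→P gives 9>3]
(D,R): not NE [P1→C gives 9>2; P2→P gives 9>1]
(D,S): not NE [P2→P gives 9>6]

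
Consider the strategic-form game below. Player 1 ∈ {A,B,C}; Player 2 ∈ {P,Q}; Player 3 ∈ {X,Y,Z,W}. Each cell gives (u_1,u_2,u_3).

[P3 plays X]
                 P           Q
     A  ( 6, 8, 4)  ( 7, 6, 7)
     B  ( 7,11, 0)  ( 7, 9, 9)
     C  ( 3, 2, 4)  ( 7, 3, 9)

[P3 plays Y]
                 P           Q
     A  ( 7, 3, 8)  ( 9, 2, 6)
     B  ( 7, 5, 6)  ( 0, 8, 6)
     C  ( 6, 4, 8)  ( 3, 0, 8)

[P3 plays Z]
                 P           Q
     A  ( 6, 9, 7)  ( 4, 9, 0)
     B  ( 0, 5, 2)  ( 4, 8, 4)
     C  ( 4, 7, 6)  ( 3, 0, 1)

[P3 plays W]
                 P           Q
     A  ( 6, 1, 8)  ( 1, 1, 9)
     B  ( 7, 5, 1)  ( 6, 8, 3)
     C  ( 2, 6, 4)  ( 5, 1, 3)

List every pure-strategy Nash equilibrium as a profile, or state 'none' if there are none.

Nash profiles: (A,P,Y), (C,Q,X)

(A,P,X): not NE [P1→B gives 7>6; P3→W gives 8>4]
(A,P,Y): NE
(A,P,Z): not NE [P3→W gives 8>7]
(A,P,W): not NE [P1→B gives 7>6]
(A,Q,X): not NE [P2→P gives 8>6; P3→W gives 9>7]
(A,Q,Y): not NE [P2→P gives 3>2; P3→W gives 9>6]
(A,Q,Z): not NE [P3→W gives 9>0]
(A,Q,W): not NE [P1→B gives 6>1]
(B,P,X): not NE [P3→Y gives 6>0]
(B,P,Y): not NE [P2→Q gives 8>5]
(B,P,Z): not NE [P1→A gives 6>0; P2→Q gives 8>5; P3→Y gives 6>2]
(B,P,W): not NE [P2→Q gives 8>5; P3→Y gives 6>1]
(B,Q,X): not NE [P2→P gives 11>9]
(B,Q,Y): not NE [P1→A gives 9>0; P3→X gives 9>6]
(B,Q,Z): not NE [P3→X gives 9>4]
(B,Q,W): not NE [P3→X gives 9>3]
(C,P,X): not NE [P1→B gives 7>3; P2→Q gives 3>2; P3→Y gives 8>4]
(C,P,Y): not NE [P1→B gives 7>6]
(C,P,Z): not NE [P1→A gives 6>4; P3→Y gives 8>6]
(C,P,W): not NE [P1→B gives 7>2; P3→Y gives 8>4]
(C,Q,X): NE
(C,Q,Y): not NE [P1→A gives 9>3; P2→P gives 4>0; P3→X gives 9>8]
(C,Q,Z): not NE [P1→B gives 4>3; P2→P gives 7>0; P3→X gives 9>1]
(C,Q,W): not NE [P1→B gives 6>5; P2→P gives 6>1; P3→X gives 9>3]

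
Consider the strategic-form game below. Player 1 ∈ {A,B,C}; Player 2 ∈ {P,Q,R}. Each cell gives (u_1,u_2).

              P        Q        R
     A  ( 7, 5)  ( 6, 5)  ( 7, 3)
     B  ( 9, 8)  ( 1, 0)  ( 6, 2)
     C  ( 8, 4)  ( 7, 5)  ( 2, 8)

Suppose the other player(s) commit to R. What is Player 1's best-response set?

P1 best: {A}

u_1(A vs R) = 7
u_1(B vs R) = 6
u_1(C vs R) = 2
max payoff 7 at {A}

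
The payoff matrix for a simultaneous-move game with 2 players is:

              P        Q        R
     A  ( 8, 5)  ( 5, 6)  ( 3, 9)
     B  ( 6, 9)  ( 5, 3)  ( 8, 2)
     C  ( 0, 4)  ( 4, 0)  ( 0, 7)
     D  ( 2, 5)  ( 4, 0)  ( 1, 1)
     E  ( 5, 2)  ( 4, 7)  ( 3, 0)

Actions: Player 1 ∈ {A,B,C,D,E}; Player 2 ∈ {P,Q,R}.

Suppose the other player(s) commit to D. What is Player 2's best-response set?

argmax u_2 = {P}

u_2(P vs D) = 5
u_2(Q vs D) = 0
u_2(R vs D) = 1
max payoff 5 at {P}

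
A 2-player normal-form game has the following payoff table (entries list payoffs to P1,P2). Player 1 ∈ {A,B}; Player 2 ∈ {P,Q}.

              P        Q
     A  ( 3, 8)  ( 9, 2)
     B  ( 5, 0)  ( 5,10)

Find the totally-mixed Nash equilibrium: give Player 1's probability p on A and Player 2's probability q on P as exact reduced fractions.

(p,q) = (5/8, 2/3)

P1 indiff ⇒ q·3+(1-q)·9 = q·5+(1-q)·5 ⇒ q(-2) = (1-q)(-4) ⇒ q = 2/3
P2 indiff ⇒ p·8+(1-p)·0 = p·2+(1-p)·10 ⇒ p(6) = (1-p)(10) ⇒ p = 5/8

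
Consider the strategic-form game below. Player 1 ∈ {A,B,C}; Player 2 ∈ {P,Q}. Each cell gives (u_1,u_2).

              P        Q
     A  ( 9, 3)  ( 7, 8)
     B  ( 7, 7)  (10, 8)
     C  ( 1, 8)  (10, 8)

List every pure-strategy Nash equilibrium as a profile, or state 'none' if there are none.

(A,P): not NE [P2→Q gives 8>3]
(A,Q): not NE [P1→C gives 10>7]
(B,P): not NE [P1→A gives 9>7; P2→Q gives 8>7]
(B,Q): NE
(C,P): not NE [P1→A gives 9>1]
(C,Q): NE

NE set: (B,Q), (C,Q)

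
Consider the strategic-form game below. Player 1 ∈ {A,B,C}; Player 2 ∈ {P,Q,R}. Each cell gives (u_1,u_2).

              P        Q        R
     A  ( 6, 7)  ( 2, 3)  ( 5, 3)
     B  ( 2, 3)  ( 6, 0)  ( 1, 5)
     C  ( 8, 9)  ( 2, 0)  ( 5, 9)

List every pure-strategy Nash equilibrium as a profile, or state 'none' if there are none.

Nash profiles: (C,P), (C,R)

(A,P): not NE [P1→C gives 8>6]
(A,Q): not NE [P1→B gives 6>2; P2→P gives 7>3]
(A,R): not NE [P2→P gives 7>3]
(B,P): not NE [P1→C gives 8>2; P2→R gives 5>3]
(B,Q): not NE [P2→R gives 5>0]
(B,R): not NE [P1→C gives 5>1]
(C,P): NE
(C,Q): not NE [P1→B gives 6>2; P2→R gives 9>0]
(C,R): NE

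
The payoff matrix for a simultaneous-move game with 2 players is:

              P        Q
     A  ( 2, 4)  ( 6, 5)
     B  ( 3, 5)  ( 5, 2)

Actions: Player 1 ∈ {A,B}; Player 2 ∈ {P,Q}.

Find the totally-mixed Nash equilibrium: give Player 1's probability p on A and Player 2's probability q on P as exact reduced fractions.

(p,q) = (3/4, 1/2)

P1 indiff ⇒ q·2+(1-q)·6 = q·3+(1-q)·5 ⇒ q(-1) = (1-q)(-1) ⇒ q = 1/2
P2 indiff ⇒ p·4+(1-p)·5 = p·5+(1-p)·2 ⇒ p(-1) = (1-p)(-3) ⇒ p = 3/4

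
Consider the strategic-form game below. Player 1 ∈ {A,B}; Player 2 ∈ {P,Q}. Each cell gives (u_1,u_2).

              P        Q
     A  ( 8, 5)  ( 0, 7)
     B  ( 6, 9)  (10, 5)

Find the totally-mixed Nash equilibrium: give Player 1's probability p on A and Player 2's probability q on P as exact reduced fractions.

P1 indiff ⇒ q·8+(1-q)·0 = q·6+(1-q)·10 ⇒ q(2) = (1-q)(10) ⇒ q = 5/6
P2 indiff ⇒ p·5+(1-p)·9 = p·7+(1-p)·5 ⇒ p(-2) = (1-p)(-4) ⇒ p = 2/3

p=2/3, q=5/6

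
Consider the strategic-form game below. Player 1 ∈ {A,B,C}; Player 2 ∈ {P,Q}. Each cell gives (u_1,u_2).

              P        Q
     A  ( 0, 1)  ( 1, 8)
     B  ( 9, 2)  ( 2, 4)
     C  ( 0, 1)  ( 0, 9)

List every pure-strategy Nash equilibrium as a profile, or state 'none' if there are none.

NE set: (B,Q)

(A,P): not NE [P1→B gives 9>0; P2→Q gives 8>1]
(A,Q): not NE [P1→B gives 2>1]
(B,P): not NE [P2→Q gives 4>2]
(B,Q): NE
(C,P): not NE [P1→B gives 9>0; P2→Q gives 9>1]
(C,Q): not NE [P1→B gives 2>0]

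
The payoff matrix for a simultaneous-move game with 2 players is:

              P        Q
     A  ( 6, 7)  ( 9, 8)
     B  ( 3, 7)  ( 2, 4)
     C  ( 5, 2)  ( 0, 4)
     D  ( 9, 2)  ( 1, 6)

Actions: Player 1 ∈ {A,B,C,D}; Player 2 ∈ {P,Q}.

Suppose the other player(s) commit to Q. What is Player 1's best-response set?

u_1(A vs Q) = 9
u_1(B vs Q) = 2
u_1(C vs Q) = 0
u_1(D vs Q) = 1
max payoff 9 at {A}

argmax u_1 = {A}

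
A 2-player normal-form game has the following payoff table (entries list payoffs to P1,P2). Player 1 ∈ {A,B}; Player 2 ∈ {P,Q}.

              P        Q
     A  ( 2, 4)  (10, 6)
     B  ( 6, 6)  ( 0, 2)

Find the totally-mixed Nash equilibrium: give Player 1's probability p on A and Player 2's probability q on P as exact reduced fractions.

(p,q) = (2/3, 5/7)

P1 indiff ⇒ q·2+(1-q)·10 = q·6+(1-q)·0 ⇒ q(-4) = (1-q)(-10) ⇒ q = 5/7
P2 indiff ⇒ p·4+(1-p)·6 = p·6+(1-p)·2 ⇒ p(-2) = (1-p)(-4) ⇒ p = 2/3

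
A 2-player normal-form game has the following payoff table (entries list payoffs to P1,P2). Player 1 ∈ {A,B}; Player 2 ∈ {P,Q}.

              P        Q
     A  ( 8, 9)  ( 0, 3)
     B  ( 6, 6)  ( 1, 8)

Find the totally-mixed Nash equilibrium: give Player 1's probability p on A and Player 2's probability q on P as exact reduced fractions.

P1 indiff ⇒ q·8+(1-q)·0 = q·6+(1-q)·1 ⇒ q(2) = (1-q)(1) ⇒ q = 1/3
P2 indiff ⇒ p·9+(1-p)·6 = p·3+(1-p)·8 ⇒ p(6) = (1-p)(2) ⇒ p = 1/4

(p,q) = (1/4, 1/3)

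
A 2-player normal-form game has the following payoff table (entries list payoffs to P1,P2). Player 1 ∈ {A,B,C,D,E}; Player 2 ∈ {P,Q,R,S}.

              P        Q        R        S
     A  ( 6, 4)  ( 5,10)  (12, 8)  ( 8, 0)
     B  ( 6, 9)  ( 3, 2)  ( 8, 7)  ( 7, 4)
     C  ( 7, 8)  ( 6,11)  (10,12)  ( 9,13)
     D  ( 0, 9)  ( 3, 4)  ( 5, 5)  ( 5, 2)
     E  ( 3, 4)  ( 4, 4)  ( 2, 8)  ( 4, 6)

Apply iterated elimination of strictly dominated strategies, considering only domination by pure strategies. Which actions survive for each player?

IESDS → P1:{A,C} P2:{Q,R,S}

P1 drop B (C beats it: P:7>6 Q:6>3 R:10>8 S:9>7)
P1 drop D (A beats it: P:6>0 Q:5>3 R:12>5 S:8>5)
P1 drop E (A beats it: P:6>3 Q:5>4 R:12>2 S:8>4)
P2 drop P (Q beats it: A:10>4 C:11>8)
P1→{A,C} P2→{Q,R,S}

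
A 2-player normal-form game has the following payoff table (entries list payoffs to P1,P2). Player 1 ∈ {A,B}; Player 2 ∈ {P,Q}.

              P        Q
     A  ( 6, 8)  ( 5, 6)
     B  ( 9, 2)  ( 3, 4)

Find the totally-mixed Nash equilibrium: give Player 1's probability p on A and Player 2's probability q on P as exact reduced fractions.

P1 indiff ⇒ q·6+(1-q)·5 = q·9+(1-q)·3 ⇒ q(-3) = (1-q)(-2) ⇒ q = 2/5
P2 indiff ⇒ p·8+(1-p)·2 = p·6+(1-p)·4 ⇒ p(2) = (1-p)(2) ⇒ p = 1/2

p=1/2, q=2/5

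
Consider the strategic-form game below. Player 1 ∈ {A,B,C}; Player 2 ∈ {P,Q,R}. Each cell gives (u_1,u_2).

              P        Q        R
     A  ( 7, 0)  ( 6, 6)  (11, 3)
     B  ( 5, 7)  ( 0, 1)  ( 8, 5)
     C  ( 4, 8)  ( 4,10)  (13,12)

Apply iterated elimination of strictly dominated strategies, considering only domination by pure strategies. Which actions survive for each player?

IESDS → P1:{A,C} P2:{Q,R}

P1 drop B (A beats it: P:7>5 Q:6>0 R:11>8)
P2 drop P (Q beats it: A:6>0 C:10>8)
P1→{A,C} P2→{Q,R}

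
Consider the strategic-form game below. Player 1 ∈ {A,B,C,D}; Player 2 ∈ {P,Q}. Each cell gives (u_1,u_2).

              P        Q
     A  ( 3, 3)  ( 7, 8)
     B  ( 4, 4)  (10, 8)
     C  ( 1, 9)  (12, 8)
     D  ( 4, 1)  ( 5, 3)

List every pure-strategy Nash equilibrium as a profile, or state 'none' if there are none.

(A,P): not NE [P1→D gives 4>3; P2→Q gives 8>3]
(A,Q): not NE [P1→C gives 12>7]
(B,P): not NE [P2→Q gives 8>4]
(B,Q): not NE [P1→C gives 12>10]
(C,P): not NE [P1→D gives 4>1]
(C,Q): not NE [P2→P gives 9>8]
(D,P): not NE [P2→Q gives 3>1]
(D,Q): not NE [P1→C gives 12>5]

PSNE: ∅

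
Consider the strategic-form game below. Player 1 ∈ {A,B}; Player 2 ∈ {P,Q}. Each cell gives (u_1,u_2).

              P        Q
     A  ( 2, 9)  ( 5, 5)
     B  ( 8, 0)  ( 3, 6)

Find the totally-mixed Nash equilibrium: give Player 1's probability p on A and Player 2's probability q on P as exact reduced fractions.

P1 mixes 3/5 on A; P2 mixes 1/4 on P

P1 indiff ⇒ q·2+(1-q)·5 = q·8+(1-q)·3 ⇒ q(-6) = (1-q)(-2) ⇒ q = 1/4
P2 indiff ⇒ p·9+(1-p)·0 = p·5+(1-p)·6 ⇒ p(4) = (1-p)(6) ⇒ p = 3/5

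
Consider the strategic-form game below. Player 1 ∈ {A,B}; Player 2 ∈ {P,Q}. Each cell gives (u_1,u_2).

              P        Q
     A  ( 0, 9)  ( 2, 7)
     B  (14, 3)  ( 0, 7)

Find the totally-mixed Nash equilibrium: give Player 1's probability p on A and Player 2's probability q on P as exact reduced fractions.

P1 indiff ⇒ q·0+(1-q)·2 = q·14+(1-q)·0 ⇒ q(-14) = (1-q)(-2) ⇒ q = 1/8
P2 indiff ⇒ p·9+(1-p)·3 = p·7+(1-p)·7 ⇒ p(2) = (1-p)(4) ⇒ p = 2/3

(p,q) = (2/3, 1/8)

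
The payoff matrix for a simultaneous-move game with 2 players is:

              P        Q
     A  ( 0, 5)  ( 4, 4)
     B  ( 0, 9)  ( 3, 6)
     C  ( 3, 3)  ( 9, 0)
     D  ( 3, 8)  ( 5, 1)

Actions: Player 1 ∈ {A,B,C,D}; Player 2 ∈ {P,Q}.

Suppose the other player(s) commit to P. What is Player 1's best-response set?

P1 best: {C,D}

u_1(A vs P) = 0
u_1(B vs P) = 0
u_1(C vs P) = 3
u_1(D vs P) = 3
max payoff 3 at {C,D}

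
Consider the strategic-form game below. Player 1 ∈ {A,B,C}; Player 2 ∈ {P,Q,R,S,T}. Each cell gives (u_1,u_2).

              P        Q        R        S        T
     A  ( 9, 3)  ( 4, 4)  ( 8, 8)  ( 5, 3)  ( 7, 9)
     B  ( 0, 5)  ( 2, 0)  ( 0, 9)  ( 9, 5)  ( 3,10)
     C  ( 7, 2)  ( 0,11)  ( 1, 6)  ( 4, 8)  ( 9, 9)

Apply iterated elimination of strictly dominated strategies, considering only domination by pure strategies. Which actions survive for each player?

Remaining: P1:{A,C} P2:{Q,T}

P2 drop P (R beats it: A:8>3 B:9>5 C:6>2)
P2 drop R (T beats it: A:9>8 B:10>9 C:9>6)
P2 drop S (T beats it: A:9>3 B:10>5 C:9>8)
P1 drop B (A beats it: Q:4>2 T:7>3)
P1→{A,C} P2→{Q,T}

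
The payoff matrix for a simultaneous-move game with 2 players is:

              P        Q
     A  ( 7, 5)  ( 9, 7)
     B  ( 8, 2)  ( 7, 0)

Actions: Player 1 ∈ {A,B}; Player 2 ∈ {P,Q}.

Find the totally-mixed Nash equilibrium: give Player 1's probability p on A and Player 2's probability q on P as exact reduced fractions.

p=1/2, q=2/3

P1 indiff ⇒ q·7+(1-q)·9 = q·8+(1-q)·7 ⇒ q(-1) = (1-q)(-2) ⇒ q = 2/3
P2 indiff ⇒ p·5+(1-p)·2 = p·7+(1-p)·0 ⇒ p(-2) = (1-p)(-2) ⇒ p = 1/2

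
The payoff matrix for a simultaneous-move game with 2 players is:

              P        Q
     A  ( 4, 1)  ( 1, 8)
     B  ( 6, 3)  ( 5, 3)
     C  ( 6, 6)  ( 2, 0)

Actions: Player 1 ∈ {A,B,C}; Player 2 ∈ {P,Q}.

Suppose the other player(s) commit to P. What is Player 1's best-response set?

u_1(A vs P) = 4
u_1(B vs P) = 6
u_1(C vs P) = 6
max payoff 6 at {B,C}

P1 best: {B,C}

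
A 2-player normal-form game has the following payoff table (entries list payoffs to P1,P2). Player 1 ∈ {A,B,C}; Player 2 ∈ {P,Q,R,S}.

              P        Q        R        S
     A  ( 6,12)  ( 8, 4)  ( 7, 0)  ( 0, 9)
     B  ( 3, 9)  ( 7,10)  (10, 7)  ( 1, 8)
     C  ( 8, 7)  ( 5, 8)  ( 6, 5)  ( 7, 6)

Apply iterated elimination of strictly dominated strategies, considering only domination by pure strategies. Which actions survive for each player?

IESDS → P1:{A,C} P2:{P,Q}

P2 drop R (P beats it: A:12>0 B:9>7 C:7>5)
P2 drop S (P beats it: A:12>9 B:9>8 C:7>6)
P1 drop B (A beats it: P:6>3 Q:8>7)
P1→{A,C} P2→{P,Q}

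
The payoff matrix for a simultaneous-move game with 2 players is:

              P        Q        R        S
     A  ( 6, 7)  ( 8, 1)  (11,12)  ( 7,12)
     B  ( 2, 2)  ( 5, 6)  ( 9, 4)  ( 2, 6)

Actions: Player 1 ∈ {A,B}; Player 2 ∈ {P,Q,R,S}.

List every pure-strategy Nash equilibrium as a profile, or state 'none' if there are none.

(A,P): not NE [P2→S gives 12>7]
(A,Q): not NE [P2→S gives 12>1]
(A,R): NE
(A,S): NE
(B,P): not NE [P1→A gives 6>2; P2→S gives 6>2]
(B,Q): not NE [P1→A gives 8>5]
(B,R): not NE [P1→A gives 11>9; P2→S gives 6>4]
(B,S): not NE [P1→A gives 7>2]

Nash profiles: (A,R), (A,S)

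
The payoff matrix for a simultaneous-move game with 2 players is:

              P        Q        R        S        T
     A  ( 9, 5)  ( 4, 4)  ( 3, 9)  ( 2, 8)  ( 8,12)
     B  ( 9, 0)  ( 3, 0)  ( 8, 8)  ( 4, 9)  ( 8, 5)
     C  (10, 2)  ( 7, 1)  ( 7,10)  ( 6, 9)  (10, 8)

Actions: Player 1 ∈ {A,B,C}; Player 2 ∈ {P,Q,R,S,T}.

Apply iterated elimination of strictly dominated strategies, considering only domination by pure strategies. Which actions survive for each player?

P1 drop A (C beats it: P:10>9 Q:7>4 R:7>3 S:6>2 T:10>8)
P2 drop P (R beats it: B:8>0 C:10>2)
P2 drop Q (R beats it: B:8>0 C:10>1)
P2 drop T (R beats it: B:8>5 C:10>8)
P1→{B,C} P2→{R,S}

Remaining: P1:{B,C} P2:{R,S}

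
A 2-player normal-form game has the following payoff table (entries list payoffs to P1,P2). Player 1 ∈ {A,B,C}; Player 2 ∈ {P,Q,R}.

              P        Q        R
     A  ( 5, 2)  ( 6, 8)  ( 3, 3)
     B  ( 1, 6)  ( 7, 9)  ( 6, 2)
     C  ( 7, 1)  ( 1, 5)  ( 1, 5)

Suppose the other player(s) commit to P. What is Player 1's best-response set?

argmax u_1 = {C}

u_1(A vs P) = 5
u_1(B vs P) = 1
u_1(C vs P) = 7
max payoff 7 at {C}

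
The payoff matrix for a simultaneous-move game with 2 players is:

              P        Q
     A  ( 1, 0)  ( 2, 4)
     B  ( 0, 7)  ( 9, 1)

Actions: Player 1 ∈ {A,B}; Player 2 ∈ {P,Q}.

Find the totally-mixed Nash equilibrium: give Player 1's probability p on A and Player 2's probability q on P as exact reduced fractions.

P1 indiff ⇒ q·1+(1-q)·2 = q·0+(1-q)·9 ⇒ q(1) = (1-q)(7) ⇒ q = 7/8
P2 indiff ⇒ p·0+(1-p)·7 = p·4+(1-p)·1 ⇒ p(-4) = (1-p)(-6) ⇒ p = 3/5

(p,q) = (3/5, 7/8)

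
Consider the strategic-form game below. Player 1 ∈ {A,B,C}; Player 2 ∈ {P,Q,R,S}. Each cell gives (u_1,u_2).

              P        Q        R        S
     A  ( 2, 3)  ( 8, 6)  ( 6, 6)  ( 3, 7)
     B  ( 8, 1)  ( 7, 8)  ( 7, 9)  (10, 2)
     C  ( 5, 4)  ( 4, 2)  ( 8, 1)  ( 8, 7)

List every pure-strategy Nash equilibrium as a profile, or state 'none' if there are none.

(A,P): not NE [P1→B gives 8>2; P2→S gives 7>3]
(A,Q): not NE [P2→S gives 7>6]
(A,R): not NE [P1→C gives 8>6; P2→S gives 7>6]
(A,S): not NE [P1→B gives 10>3]
(B,P): not NE [P2→R gives 9>1]
(B,Q): not NE [P1→A gives 8>7; P2→R gives 9>8]
(B,R): not NE [P1→C gives 8>7]
(B,S): not NE [P2→R gives 9>2]
(C,P): not NE [P1→B gives 8>5; P2→S gives 7>4]
(C,Q): not NE [P1→A gives 8>4; P2→S gives 7>2]
(C,R): not NE [P2→S gives 7>1]
(C,S): not NE [P1→B gives 10>8]

Equilibria: none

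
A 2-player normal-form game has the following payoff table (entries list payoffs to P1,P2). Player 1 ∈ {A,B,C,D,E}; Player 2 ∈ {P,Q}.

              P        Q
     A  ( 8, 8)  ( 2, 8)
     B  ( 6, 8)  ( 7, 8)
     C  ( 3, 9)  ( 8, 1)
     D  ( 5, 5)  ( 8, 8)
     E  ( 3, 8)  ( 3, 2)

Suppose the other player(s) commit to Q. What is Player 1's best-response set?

u_1(A vs Q) = 2
u_1(B vs Q) = 7
u_1(C vs Q) = 8
u_1(D vs Q) = 8
u_1(E vs Q) = 3
max payoff 8 at {C,D}

argmax u_1 = {C,D}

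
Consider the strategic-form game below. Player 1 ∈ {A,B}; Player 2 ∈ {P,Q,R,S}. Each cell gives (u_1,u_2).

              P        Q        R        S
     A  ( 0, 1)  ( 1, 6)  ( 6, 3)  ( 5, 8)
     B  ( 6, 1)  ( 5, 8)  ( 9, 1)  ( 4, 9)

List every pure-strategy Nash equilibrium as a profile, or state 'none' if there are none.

(A,P): not NE [P1→B gives 6>0; P2→S gives 8>1]
(A,Q): not NE [P1→B gives 5>1; P2→S gives 8>6]
(A,R): not NE [P1→B gives 9>6; P2→S gives 8>3]
(A,S): NE
(B,P): not NE [P2→S gives 9>1]
(B,Q): not NE [P2→S gives 9>8]
(B,R): not NE [P2→S gives 9>1]
(B,S): not NE [P1→A gives 5>4]

PSNE = {(A,S)}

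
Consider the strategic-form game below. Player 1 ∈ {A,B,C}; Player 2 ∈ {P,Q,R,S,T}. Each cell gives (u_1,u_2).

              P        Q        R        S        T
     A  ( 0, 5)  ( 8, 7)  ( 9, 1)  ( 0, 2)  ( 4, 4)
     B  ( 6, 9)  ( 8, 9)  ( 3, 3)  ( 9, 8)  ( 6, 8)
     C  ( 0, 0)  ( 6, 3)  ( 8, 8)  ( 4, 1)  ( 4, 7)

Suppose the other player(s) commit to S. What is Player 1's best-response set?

u_1(A vs S) = 0
u_1(B vs S) = 9
u_1(C vs S) = 4
max payoff 9 at {B}

P1 best: {B}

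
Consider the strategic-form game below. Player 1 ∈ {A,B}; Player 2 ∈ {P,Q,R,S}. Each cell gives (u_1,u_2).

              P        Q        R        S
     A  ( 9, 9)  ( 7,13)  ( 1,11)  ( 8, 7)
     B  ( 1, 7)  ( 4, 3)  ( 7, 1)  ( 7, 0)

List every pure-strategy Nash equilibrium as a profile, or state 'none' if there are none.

(A,P): not NE [P2→Q gives 13>9]
(A,Q): NE
(A,R): not NE [P1→B gives 7>1; P2→Q gives 13>11]
(A,S): not NE [P2→Q gives 13>7]
(B,P): not NE [P1→A gives 9>1]
(B,Q): not NE [P1→A gives 7>4; P2→P gives 7>3]
(B,R): not NE [P2→P gives 7>1]
(B,S): not NE [P1→A gives 8>7; P2→P gives 7>0]

NE set: (A,Q)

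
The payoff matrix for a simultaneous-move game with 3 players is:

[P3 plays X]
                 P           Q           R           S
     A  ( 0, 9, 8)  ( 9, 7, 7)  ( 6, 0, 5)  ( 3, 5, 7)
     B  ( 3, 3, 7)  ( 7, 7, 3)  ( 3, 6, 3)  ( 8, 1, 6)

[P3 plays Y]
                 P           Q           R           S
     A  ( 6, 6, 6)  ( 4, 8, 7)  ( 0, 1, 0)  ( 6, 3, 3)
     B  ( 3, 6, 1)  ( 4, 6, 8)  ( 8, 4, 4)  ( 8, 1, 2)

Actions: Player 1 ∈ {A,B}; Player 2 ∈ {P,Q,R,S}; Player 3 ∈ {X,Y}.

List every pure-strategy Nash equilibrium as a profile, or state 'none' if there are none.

(A,P,X): not NE [P1→B gives 3>0]
(A,P,Y): not NE [P2→Q gives 8>6; P3→X gives 8>6]
(A,Q,X): not NE [P2→P gives 9>7]
(A,Q,Y): NE
(A,R,X): not NE [P2→P gives 9>0]
(A,R,Y): not NE [P1→B gives 8>0; P2→Q gives 8>1; P3→X gives 5>0]
(A,S,X): not NE [P1→B gives 8>3; P2→P gives 9>5]
(A,S,Y): not NE [P1→B gives 8>6; P2→Q gives 8>3; P3→X gives 7>3]
(B,P,X): not NE [P2→Q gives 7>3]
(B,P,Y): not NE [P1→A gives 6>3; P3→X gives 7>1]
(B,Q,X): not NE [P1→A gives 9>7; P3→Y gives 8>3]
(B,Q,Y): NE
(B,R,X): not NE [P1→A gives 6>3; P2→Q gives 7>6; P3→Y gives 4>3]
(B,R,Y): not NE [P2→Q gives 6>4]
(B,S,X): not NE [P2→Q gives 7>1]
(B,S,Y): not NE [P2→Q gives 6>1; P3→X gives 6>2]

Nash profiles: (A,Q,Y), (B,Q,Y)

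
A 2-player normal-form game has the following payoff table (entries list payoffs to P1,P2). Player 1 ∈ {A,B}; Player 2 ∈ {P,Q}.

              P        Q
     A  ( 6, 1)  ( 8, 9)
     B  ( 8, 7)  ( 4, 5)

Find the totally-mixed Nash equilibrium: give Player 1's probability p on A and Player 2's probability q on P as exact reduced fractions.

p=1/5, q=2/3

P1 indiff ⇒ q·6+(1-q)·8 = q·8+(1-q)·4 ⇒ q(-2) = (1-q)(-4) ⇒ q = 2/3
P2 indiff ⇒ p·1+(1-p)·7 = p·9+(1-p)·5 ⇒ p(-8) = (1-p)(-2) ⇒ p = 1/5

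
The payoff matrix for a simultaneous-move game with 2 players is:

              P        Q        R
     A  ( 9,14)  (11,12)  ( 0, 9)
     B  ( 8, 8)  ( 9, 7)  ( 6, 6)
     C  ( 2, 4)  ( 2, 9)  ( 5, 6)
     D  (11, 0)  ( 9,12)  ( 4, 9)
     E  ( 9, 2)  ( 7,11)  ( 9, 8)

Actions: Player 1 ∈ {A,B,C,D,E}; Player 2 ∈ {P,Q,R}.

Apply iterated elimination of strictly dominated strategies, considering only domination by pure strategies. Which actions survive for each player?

P1 drop C (B beats it: P:8>2 Q:9>2 R:6>5)
P2 drop R (Q beats it: A:12>9 B:7>6 D:12>9 E:11>8)
P1 drop B (A beats it: P:9>8 Q:11>9)
P1 drop E (D beats it: P:11>9 Q:9>7)
P1→{A,D} P2→{P,Q}

Survivors P1:{A,D} P2:{P,Q}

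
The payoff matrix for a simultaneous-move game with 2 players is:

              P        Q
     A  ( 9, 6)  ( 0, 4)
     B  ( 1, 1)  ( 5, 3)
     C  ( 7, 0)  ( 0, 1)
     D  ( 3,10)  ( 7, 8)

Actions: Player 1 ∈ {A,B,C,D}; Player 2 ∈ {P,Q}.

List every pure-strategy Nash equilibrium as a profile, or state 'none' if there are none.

(A,P): NE
(A,Q): not NE [P1→D gives 7>0; P2→P gives 6>4]
(B,P): not NE [P1→A gives 9>1; P2→Q gives 3>1]
(B,Q): not NE [P1→D gives 7>5]
(C,P): not NE [P1→A gives 9>7; P2→Q gives 1>0]
(C,Q): not NE [P1→D gives 7>0]
(D,P): not NE [P1→A gives 9>3]
(D,Q): not NE [P2→P gives 10>8]

Nash profiles: (A,P)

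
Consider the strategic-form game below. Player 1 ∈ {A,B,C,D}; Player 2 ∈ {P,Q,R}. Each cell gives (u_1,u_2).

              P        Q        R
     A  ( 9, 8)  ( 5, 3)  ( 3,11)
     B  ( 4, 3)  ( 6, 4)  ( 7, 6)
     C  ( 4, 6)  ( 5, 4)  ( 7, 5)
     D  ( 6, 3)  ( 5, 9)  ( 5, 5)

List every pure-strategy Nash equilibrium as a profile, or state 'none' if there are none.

NE set: (B,R)

(A,P): not NE [P2→R gives 11>8]
(A,Q): not NE [P1→B gives 6>5; P2→R gives 11>3]
(A,R): not NE [P1→C gives 7>3]
(B,P): not NE [P1→A gives 9>4; P2→R gives 6>3]
(B,Q): not NE [P2→R gives 6>4]
(B,R): NE
(C,P): not NE [P1→A gives 9>4]
(C,Q): not NE [P1→B gives 6>5; P2→P gives 6>4]
(C,R): not NE [P2→P gives 6>5]
(D,P): not NE [P1→A gives 9>6; P2→Q gives 9>3]
(D,Q): not NE [P1→B gives 6>5]
(D,R): not NE [P1→C gives 7>5; P2→Q gives 9>5]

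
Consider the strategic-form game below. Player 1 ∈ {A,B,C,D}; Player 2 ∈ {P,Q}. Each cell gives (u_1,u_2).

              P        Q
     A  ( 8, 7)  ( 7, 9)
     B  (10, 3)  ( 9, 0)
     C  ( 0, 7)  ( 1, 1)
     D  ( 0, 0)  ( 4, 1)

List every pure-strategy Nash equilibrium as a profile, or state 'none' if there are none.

NE set: (B,P)

(A,P): not NE [P1→B gives 10>8; P2→Q gives 9>7]
(A,Q): not NE [P1→B gives 9>7]
(B,P): NE
(B,Q): not NE [P2→P gives 3>0]
(C,P): not NE [P1→B gives 10>0]
(C,Q): not NE [P1→B gives 9>1; P2→P gives 7>1]
(D,P): not NE [P1→B gives 10>0; P2→Q gives 1>0]
(D,Q): not NE [P1→B gives 9>4]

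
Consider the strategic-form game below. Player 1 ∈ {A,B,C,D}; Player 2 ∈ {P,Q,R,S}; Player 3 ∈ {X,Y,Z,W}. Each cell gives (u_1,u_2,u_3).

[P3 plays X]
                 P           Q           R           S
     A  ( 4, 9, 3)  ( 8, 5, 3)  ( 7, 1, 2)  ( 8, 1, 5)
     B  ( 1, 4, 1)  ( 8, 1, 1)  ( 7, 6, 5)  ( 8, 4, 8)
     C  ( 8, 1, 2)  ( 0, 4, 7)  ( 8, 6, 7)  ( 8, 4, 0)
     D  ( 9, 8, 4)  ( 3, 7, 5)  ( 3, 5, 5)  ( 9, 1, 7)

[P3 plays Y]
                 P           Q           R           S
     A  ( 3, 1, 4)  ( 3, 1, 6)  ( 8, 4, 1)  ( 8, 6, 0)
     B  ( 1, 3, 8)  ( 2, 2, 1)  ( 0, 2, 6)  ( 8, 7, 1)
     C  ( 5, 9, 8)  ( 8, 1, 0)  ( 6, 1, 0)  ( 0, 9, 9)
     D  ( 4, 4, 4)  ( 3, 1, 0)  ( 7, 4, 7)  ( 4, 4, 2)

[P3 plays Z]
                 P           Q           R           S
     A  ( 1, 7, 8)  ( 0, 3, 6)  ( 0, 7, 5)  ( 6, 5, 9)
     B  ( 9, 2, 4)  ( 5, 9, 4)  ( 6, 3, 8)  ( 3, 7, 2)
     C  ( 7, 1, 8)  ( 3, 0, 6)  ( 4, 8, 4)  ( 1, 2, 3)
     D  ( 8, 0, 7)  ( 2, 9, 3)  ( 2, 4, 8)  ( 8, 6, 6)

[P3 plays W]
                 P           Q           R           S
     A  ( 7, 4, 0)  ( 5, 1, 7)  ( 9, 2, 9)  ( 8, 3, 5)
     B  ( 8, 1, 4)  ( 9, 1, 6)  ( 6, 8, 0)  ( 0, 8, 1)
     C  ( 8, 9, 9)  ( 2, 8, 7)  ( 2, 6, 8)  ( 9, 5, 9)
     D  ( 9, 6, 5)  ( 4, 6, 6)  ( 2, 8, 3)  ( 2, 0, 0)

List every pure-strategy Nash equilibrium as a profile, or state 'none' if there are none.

(A,P,X): not NE [P1→D gives 9>4; P3→Z gives 8>3]
(A,P,Y): not NE [P1→C gives 5>3; P2→S gives 6>1; P3→Z gives 8>4]
(A,P,Z): not NE [P1→B gives 9>1]
(A,P,W): not NE [P1→D gives 9>7; P3→Z gives 8>0]
(A,Q,X): not NE [P2→P gives 9>5; P3→W gives 7>3]
(A,Q,Y): not NE [P1→C gives 8>3; P2→S gives 6>1; P3→W gives 7>6]
(A,Q,Z): not NE [P1→B gives 5>0; P2→R gives 7>3; P3→W gives 7>6]
(A,Q,W): not NE [P1→B gives 9>5; P2→P gives 4>1]
(A,R,X): not NE [P1→C gives 8>7; P2→P gives 9>1; P3→W gives 9>2]
(A,R,Y): not NE [P2→S gives 6>4; P3→W gives 9>1]
(A,R,Z): not NE [P1→B gives 6>0; P3→W gives 9>5]
(A,R,W): not NE [P2→P gives 4>2]
(A,S,X): not NE [P1→D gives 9>8; P2→P gives 9>1; P3→Z gives 9>5]
(A,S,Y): not NE [P3→Z gives 9>0]
(A,S,Z): not NE [P1→D gives 8>6; P2→R gives 7>5]
(A,S,W): not NE [P1→C gives 9>8; P2→P gives 4>3; P3→Z gives 9>5]
(B,P,X): not NE [P1→D gives 9>1; P2→R gives 6>4; P3→Y gives 8>1]
(B,P,Y): not NE [P1→C gives 5>1; P2→S gives 7>3]
(B,P,Z): not NE [P2→Q gives 9>2; P3→Y gives 8>4]
(B,P,W): not NE [P1→D gives 9>8; P2→S gives 8>1; P3→Y gives 8>4]
(B,Q,X): not NE [P2→R gives 6>1; P3→W gives 6>1]
(B,Q,Y): not NE [P1→C gives 8>2; P2→S gives 7>2; P3→W gives 6>1]
(B,Q,Z): not NE [P3→W gives 6>4]
(B,Q,W): not NE [P2→S gives 8>1]
(B,R,X): not NE [P1→C gives 8>7; P3→Z gives 8>5]
(B,R,Y): not NE [P1→A gives 8>0; P2→S gives 7>2; P3→Z gives 8>6]
(B,R,Z): not NE [P2→Q gives 9>3]
(B,R,W): not NE [P1→A gives 9>6; P3→Z gives 8>0]
(B,S,X): not NE [P1→D gives 9>8; P2→R gives 6>4]
(B,S,Y): not NE [P3→X gives 8>1]
(B,S,Z): not NE [P1→D gives 8>3; P2→Q gives 9>7; P3→X gives 8>2]
(B,S,W): not NE [P1→C gives 9>0; P3→X gives 8>1]
(C,P,X): not NE [P1→D gives 9>8; P2→R gives 6>1; P3→W gives 9>2]
(C,P,Y): not NE [P3→W gives 9>8]
(C,P,Z): not NE [P1→B gives 9>7; P2→R gives 8>1; P3→W gives 9>8]
(C,P,W): not NE [P1→D gives 9>8]
(C,Q,X): not NE [P1→B gives 8>0; P2→R gives 6>4]
(C,Q,Y): not NE [P2→S gives 9>1; P3→W gives 7>0]
(C,Q,Z): not NE [P1→B gives 5>3; P2→R gives 8>0; P3→W gives 7>6]
(C,Q,W): not NE [P1→B gives 9>2; P2→P gives 9>8]
(C,R,X): not NE [P3→W gives 8>7]
(C,R,Y): not NE [P1→A gives 8>6; P2→S gives 9>1; P3→W gives 8>0]
(C,R,Z): not NE [P1→B gives 6>4; P3→W gives 8>4]
(C,R,W): not NE [P1→A gives 9>2; P2→P gives 9>6]
(C,S,X): not NE [P1→D gives 9>8; P2→R gives 6>4; P3→W gives 9>0]
(C,S,Y): not NE [P1→B gives 8>0]
(C,S,Z): not NE [P1→D gives 8>1; P2→R gives 8>2; P3→W gives 9>3]
(C,S,W): not NE [P2→P gives 9>5]
(D,P,X): not NE [P3→Z gives 7>4]
(D,P,Y): not NE [P1→C gives 5>4; P3→Z gives 7>4]
(D,P,Z): not NE [P1→B gives 9>8; P2→Q gives 9>0]
(D,P,W): not NE [P2→R gives 8>6; P3→Z gives 7>5]
(D,Q,X): not NE [P1→B gives 8>3; P2→P gives 8>7; P3→W gives 6>5]
(D,Q,Y): not NE [P1→C gives 8>3; P2→S gives 4>1; P3→W gives 6>0]
(D,Q,Z): not NE [P1→B gives 5>2; P3→W gives 6>3]
(D,Q,W): not NE [P1→B gives 9>4; P2→R gives 8>6]
(D,R,X): not NE [P1→C gives 8>3; P2→P gives 8>5; P3→Z gives 8>5]
(D,R,Y): not NE [P1→A gives 8>7; P3→Z gives 8>7]
(D,R,Z): not NE [P1→B gives 6>2; P2→Q gives 9>4]
(D,R,W): not NE [P1→A gives 9>2; P3→Z gives 8>3]
(D,S,X): not NE [P2→P gives 8>1]
(D,S,Y): not NE [P1→B gives 8>4; P3→X gives 7>2]
(D,S,Z): not NE [P2→Q gives 9>6; P3→X gives 7>6]
(D,S,W): not NE [P1→C gives 9>2; P2→R gives 8>0; P3→X gives 7>0]

No pure NE.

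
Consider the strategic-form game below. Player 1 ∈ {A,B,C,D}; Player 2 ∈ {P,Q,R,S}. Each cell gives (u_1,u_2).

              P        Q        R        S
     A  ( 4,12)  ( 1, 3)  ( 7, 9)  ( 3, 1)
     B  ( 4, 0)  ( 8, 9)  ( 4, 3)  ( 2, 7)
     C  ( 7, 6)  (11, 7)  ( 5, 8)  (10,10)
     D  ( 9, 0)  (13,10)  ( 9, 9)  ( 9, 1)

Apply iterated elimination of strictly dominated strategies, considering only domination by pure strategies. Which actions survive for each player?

P1 drop A (D beats it: P:9>4 Q:13>1 R:9>7 S:9>3)
P1 drop B (C beats it: P:7>4 Q:11>8 R:5>4 S:10>2)
P2 drop P (Q beats it: C:7>6 D:10>0)
P1→{C,D} P2→{Q,R,S}

Remaining: P1:{C,D} P2:{Q,R,S}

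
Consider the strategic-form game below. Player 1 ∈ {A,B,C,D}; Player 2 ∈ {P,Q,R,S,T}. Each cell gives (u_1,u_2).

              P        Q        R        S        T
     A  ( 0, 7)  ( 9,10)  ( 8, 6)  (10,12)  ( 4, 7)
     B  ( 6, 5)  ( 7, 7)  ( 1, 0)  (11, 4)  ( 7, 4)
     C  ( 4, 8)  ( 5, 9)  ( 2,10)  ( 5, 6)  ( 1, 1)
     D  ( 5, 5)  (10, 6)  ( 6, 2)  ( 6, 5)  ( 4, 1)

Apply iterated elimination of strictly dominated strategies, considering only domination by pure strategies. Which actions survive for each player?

P1 drop C (D beats it: P:5>4 Q:10>5 R:6>2 S:6>5 T:4>1)
P2 drop P (Q beats it: A:10>7 B:7>5 D:6>5)
P2 drop R (Q beats it: A:10>6 B:7>0 D:6>2)
P2 drop T (Q beats it: A:10>7 B:7>4 D:6>1)
P1→{A,B,D} P2→{Q,S}

Survivors P1:{A,B,D} P2:{Q,S}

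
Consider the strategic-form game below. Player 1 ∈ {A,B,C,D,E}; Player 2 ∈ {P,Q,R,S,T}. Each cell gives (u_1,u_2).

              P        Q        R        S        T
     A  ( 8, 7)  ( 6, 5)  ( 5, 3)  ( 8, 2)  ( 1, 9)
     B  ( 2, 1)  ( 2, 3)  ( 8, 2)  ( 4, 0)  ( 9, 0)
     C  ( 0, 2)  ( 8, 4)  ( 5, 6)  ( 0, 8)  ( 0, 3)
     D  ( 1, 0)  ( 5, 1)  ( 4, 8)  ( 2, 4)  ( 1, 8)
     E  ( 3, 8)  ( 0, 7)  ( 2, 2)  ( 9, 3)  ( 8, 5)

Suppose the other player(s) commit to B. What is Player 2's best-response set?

argmax u_2 = {Q}

u_2(P vs B) = 1
u_2(Q vs B) = 3
u_2(R vs B) = 2
u_2(S vs B) = 0
u_2(T vs B) = 0
max payoff 3 at {Q}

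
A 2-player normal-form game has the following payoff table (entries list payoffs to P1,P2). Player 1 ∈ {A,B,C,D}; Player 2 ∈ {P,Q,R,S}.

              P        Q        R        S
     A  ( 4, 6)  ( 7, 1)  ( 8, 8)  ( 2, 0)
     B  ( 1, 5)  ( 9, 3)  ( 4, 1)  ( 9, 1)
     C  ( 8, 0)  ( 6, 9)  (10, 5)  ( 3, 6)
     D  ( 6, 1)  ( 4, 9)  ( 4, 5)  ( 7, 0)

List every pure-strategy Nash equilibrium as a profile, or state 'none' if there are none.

(A,P): not NE [P1→C gives 8>4; P2→R gives 8>6]
(A,Q): not NE [P1→B gives 9>7; P2→R gives 8>1]
(A,R): not NE [P1→C gives 10>8]
(A,S): not NE [P1→B gives 9>2; P2→R gives 8>0]
(B,P): not NE [P1→C gives 8>1]
(B,Q): not NE [P2→P gives 5>3]
(B,R): not NE [P1→C gives 10>4; P2→P gives 5>1]
(B,S): not NE [P2→P gives 5>1]
(C,P): not NE [P2→Q gives 9>0]
(C,Q): not NE [P1→B gives 9>6]
(C,R): not NE [P2→Q gives 9>5]
(C,S): not NE [P1→B gives 9>3; P2→Q gives 9>6]
(D,P): not NE [P1→C gives 8>6; P2→Q gives 9>1]
(D,Q): not NE [P1→B gives 9>4]
(D,R): not NE [P1→C gives 10>4; P2→Q gives 9>5]
(D,S): not NE [P1→B gives 9>7; P2→Q gives 9>0]

PSNE: ∅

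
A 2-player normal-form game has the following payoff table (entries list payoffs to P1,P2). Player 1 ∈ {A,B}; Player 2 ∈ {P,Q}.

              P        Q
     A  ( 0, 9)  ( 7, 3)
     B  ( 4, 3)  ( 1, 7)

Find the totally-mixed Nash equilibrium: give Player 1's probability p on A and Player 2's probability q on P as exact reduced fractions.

p=2/5, q=3/5

P1 indiff ⇒ q·0+(1-q)·7 = q·4+(1-q)·1 ⇒ q(-4) = (1-q)(-6) ⇒ q = 3/5
P2 indiff ⇒ p·9+(1-p)·3 = p·3+(1-p)·7 ⇒ p(6) = (1-p)(4) ⇒ p = 2/5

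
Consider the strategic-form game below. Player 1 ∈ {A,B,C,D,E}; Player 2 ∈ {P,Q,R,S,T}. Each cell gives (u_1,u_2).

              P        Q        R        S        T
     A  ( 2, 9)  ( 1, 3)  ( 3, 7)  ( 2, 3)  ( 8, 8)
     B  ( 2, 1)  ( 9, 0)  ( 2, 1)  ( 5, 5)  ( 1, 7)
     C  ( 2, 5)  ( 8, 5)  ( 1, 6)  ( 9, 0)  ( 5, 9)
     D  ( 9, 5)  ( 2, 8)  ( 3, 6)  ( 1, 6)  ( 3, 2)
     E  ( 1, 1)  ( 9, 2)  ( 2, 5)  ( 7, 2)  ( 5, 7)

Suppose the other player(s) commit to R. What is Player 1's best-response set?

BR_1 = {A,D}

u_1(A vs R) = 3
u_1(B vs R) = 2
u_1(C vs R) = 1
u_1(D vs R) = 3
u_1(E vs R) = 2
max payoff 3 at {A,D}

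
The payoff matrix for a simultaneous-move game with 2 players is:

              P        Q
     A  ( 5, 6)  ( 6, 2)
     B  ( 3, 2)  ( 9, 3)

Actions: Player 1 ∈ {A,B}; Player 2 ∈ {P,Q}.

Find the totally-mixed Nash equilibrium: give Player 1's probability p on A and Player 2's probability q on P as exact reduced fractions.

P1 indiff ⇒ q·5+(1-q)·6 = q·3+(1-q)·9 ⇒ q(2) = (1-q)(3) ⇒ q = 3/5
P2 indiff ⇒ p·6+(1-p)·2 = p·2+(1-p)·3 ⇒ p(4) = (1-p)(1) ⇒ p = 1/5

p=1/5, q=3/5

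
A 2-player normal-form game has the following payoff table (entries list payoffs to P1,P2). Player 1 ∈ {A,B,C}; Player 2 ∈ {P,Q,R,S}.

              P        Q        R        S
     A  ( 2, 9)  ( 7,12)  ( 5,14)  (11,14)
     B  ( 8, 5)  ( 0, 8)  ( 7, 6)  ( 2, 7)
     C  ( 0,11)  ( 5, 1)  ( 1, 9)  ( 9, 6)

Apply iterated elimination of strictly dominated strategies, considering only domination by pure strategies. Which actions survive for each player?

P1 drop C (A beats it: P:2>0 Q:7>5 R:5>1 S:11>9)
P2 drop P (Q beats it: A:12>9 B:8>5)
P1→{A,B} P2→{Q,R,S}

IESDS → P1:{A,B} P2:{Q,R,S}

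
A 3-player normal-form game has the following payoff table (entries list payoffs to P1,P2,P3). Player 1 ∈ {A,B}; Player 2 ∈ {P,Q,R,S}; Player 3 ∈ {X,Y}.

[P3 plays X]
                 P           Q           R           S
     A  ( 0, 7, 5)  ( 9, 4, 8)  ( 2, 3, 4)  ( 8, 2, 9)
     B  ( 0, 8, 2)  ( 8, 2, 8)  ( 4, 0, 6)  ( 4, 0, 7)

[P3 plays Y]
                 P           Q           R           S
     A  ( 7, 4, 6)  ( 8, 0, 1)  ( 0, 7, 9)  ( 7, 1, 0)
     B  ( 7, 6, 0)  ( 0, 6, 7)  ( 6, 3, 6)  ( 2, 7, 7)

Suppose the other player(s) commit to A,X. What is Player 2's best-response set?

BR_2 = {P}

u_2(P vs A,X) = 7
u_2(Q vs A,X) = 4
u_2(R vs A,X) = 3
u_2(S vs A,X) = 2
max payoff 7 at {P}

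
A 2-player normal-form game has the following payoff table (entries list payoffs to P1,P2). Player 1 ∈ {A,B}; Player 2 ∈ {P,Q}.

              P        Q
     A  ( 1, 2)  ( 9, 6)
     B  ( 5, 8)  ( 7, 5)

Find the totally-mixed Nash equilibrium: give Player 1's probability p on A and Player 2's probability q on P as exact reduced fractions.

P1 mixes 3/7 on A; P2 mixes 1/3 on P

P1 indiff ⇒ q·1+(1-q)·9 = q·5+(1-q)·7 ⇒ q(-4) = (1-q)(-2) ⇒ q = 1/3
P2 indiff ⇒ p·2+(1-p)·8 = p·6+(1-p)·5 ⇒ p(-4) = (1-p)(-3) ⇒ p = 3/7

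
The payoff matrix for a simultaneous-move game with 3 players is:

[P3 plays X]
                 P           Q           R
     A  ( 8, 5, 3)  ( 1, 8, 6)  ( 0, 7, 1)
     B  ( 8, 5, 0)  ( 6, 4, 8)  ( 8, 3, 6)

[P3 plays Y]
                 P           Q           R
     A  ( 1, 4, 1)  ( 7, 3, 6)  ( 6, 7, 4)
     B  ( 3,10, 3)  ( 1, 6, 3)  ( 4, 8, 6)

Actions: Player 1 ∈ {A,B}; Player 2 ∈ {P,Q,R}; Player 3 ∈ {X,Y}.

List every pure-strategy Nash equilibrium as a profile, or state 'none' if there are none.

(A,P,X): not NE [P2→Q gives 8>5]
(A,P,Y): not NE [P1→B gives 3>1; P2→R gives 7>4; P3→X gives 3>1]
(A,Q,X): not NE [P1→B gives 6>1]
(A,Q,Y): not NE [P2→R gives 7>3]
(A,R,X): not NE [P1→B gives 8>0; P2→Q gives 8>7; P3→Y gives 4>1]
(A,R,Y): NE
(B,P,X): not NE [P3→Y gives 3>0]
(B,P,Y): NE
(B,Q,X): not NE [P2→P gives 5>4]
(B,Q,Y): not NE [P1→A gives 7>1; P2→P gives 10>6; P3→X gives 8>3]
(B,R,X): not NE [P2→P gives 5>3]
(B,R,Y): not NE [P1→A gives 6>4; P2→P gives 10>8]

Nash profiles: (A,R,Y), (B,P,Y)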